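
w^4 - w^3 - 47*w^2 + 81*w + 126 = (w - 6)*(w - 3)*(w + 1)*(w + 7)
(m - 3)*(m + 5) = m^2 + 2*m - 15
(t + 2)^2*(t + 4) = t^3 + 8*t^2 + 20*t + 16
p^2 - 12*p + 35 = (p - 7)*(p - 5)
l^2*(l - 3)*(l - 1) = l^4 - 4*l^3 + 3*l^2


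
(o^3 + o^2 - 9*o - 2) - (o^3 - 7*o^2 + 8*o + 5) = 8*o^2 - 17*o - 7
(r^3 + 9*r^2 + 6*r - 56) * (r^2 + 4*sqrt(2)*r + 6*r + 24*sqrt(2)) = r^5 + 4*sqrt(2)*r^4 + 15*r^4 + 60*r^3 + 60*sqrt(2)*r^3 - 20*r^2 + 240*sqrt(2)*r^2 - 336*r - 80*sqrt(2)*r - 1344*sqrt(2)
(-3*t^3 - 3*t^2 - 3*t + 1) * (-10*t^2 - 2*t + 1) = 30*t^5 + 36*t^4 + 33*t^3 - 7*t^2 - 5*t + 1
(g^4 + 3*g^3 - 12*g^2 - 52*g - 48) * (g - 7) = g^5 - 4*g^4 - 33*g^3 + 32*g^2 + 316*g + 336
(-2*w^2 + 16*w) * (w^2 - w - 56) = -2*w^4 + 18*w^3 + 96*w^2 - 896*w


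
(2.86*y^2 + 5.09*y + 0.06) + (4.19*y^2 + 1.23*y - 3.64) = 7.05*y^2 + 6.32*y - 3.58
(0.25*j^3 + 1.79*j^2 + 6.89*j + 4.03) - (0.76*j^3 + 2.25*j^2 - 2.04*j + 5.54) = -0.51*j^3 - 0.46*j^2 + 8.93*j - 1.51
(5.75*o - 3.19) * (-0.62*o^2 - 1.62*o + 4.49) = -3.565*o^3 - 7.3372*o^2 + 30.9853*o - 14.3231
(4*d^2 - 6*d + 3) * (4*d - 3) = 16*d^3 - 36*d^2 + 30*d - 9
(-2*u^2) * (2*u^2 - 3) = -4*u^4 + 6*u^2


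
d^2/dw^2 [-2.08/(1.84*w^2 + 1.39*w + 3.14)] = (14.084096*w^2 + 10.639616*w - 2.08*(3.68*w + 1.39)*(7.36*w + 2.78) + 24.034816)/(1.84*w^2 + 1.39*w + 3.14)^3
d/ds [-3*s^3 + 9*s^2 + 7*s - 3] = -9*s^2 + 18*s + 7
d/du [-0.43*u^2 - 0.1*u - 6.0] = -0.86*u - 0.1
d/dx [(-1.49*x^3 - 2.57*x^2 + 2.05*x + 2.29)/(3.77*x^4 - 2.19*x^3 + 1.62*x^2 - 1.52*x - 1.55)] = (5.6173*x^6 + 19.3778*x^5 - 31.2276*x^4 - 21.0246*x^3 + 22.5592*x^2 + 0.547399999999999*x + 0.3033)/(14.2129*x^8 - 16.5126*x^7 + 17.0109*x^6 - 18.5564*x^5 - 2.405*x^4 + 1.8642*x^3 - 2.7116*x^2 + 4.712*x + 2.4025)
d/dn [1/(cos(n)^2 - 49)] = 2*sin(n)*cos(n)/(cos(n)^2 - 49)^2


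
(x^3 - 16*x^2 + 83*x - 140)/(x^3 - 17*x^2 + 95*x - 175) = (x - 4)/(x - 5)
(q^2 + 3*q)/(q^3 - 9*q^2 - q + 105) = q/(q^2 - 12*q + 35)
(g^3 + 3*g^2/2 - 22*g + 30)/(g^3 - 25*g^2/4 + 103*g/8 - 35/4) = 4*(g + 6)/(4*g - 7)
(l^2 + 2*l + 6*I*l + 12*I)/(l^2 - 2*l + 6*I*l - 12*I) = (l + 2)/(l - 2)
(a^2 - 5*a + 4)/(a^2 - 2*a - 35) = (-a^2 + 5*a - 4)/(-a^2 + 2*a + 35)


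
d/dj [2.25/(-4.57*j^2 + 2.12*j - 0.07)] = (20.565*j - 4.77)/(4.57*j^2 - 2.12*j + 0.07)^2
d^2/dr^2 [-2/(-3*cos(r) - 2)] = 6*(3*sin(r)^2 + 2*cos(r) + 3)/(3*cos(r) + 2)^3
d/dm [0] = 0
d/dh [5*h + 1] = 5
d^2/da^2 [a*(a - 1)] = 2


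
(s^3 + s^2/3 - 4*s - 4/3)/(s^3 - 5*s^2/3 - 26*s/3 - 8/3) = (s - 2)/(s - 4)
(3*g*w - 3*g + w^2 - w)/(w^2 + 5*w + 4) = (3*g*w - 3*g + w^2 - w)/(w^2 + 5*w + 4)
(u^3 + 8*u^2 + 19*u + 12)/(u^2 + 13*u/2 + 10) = 2*(u^2 + 4*u + 3)/(2*u + 5)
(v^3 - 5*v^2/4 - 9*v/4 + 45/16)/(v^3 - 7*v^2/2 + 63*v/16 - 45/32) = 2*(2*v + 3)/(4*v - 3)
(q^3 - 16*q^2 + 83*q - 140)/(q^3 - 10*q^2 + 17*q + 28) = (q - 5)/(q + 1)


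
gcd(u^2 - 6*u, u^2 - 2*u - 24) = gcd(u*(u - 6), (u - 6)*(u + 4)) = u - 6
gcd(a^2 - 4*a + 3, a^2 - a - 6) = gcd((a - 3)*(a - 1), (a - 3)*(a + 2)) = a - 3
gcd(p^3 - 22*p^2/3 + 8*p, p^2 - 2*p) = p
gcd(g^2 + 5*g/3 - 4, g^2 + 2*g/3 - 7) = g + 3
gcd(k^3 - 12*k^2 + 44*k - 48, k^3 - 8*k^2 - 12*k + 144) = k - 6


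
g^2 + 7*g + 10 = (g + 2)*(g + 5)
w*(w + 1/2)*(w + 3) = w^3 + 7*w^2/2 + 3*w/2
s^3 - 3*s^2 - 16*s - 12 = (s - 6)*(s + 1)*(s + 2)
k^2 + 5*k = k*(k + 5)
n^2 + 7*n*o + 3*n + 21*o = (n + 3)*(n + 7*o)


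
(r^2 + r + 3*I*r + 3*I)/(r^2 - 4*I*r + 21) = (r + 1)/(r - 7*I)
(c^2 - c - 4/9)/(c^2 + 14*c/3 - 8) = (c + 1/3)/(c + 6)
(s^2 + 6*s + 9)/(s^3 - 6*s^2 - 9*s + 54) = (s + 3)/(s^2 - 9*s + 18)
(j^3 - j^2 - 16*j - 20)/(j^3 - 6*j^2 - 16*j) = (j^2 - 3*j - 10)/(j*(j - 8))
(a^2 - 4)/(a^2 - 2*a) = (a + 2)/a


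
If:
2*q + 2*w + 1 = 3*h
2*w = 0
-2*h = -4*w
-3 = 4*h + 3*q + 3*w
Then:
No Solution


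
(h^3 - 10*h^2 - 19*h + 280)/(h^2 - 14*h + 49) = (h^2 - 3*h - 40)/(h - 7)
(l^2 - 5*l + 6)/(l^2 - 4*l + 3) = (l - 2)/(l - 1)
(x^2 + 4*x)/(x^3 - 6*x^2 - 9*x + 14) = x*(x + 4)/(x^3 - 6*x^2 - 9*x + 14)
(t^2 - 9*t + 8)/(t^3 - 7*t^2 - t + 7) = (t - 8)/(t^2 - 6*t - 7)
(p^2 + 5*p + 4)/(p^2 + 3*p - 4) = (p + 1)/(p - 1)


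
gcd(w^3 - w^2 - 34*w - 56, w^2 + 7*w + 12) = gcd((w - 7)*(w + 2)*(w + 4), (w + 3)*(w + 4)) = w + 4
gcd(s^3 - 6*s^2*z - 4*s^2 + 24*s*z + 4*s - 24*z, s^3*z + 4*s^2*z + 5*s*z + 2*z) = 1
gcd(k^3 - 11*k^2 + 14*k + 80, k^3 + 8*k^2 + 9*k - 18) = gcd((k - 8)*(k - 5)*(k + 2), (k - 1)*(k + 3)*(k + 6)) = 1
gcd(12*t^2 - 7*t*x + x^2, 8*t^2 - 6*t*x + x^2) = -4*t + x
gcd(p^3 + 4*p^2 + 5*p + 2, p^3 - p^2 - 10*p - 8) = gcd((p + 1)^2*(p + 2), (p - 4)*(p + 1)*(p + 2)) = p^2 + 3*p + 2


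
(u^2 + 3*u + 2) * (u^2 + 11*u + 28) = u^4 + 14*u^3 + 63*u^2 + 106*u + 56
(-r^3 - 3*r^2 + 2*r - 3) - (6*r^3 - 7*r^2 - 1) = -7*r^3 + 4*r^2 + 2*r - 2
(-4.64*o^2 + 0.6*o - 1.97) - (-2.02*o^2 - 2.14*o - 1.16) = -2.62*o^2 + 2.74*o - 0.81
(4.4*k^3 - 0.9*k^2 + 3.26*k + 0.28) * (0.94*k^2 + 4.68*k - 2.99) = 4.136*k^5 + 19.746*k^4 - 14.3036*k^3 + 18.211*k^2 - 8.437*k - 0.8372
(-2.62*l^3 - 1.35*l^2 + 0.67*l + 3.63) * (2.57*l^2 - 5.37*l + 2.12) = -6.7334*l^5 + 10.5999*l^4 + 3.417*l^3 + 2.8692*l^2 - 18.0727*l + 7.6956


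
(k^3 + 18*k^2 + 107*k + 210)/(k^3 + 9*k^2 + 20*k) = (k^2 + 13*k + 42)/(k*(k + 4))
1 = 1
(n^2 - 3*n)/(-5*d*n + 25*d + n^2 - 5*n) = n*(3 - n)/(5*d*n - 25*d - n^2 + 5*n)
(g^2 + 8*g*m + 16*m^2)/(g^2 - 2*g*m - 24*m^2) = (g + 4*m)/(g - 6*m)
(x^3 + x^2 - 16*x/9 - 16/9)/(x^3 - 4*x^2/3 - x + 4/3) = (x + 4/3)/(x - 1)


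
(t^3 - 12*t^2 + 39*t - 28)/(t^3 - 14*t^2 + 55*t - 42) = (t - 4)/(t - 6)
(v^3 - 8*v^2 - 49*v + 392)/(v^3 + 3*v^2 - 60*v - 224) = (v - 7)/(v + 4)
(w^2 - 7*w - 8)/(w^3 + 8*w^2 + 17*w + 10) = (w - 8)/(w^2 + 7*w + 10)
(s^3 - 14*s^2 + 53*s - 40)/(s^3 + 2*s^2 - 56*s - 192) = (s^2 - 6*s + 5)/(s^2 + 10*s + 24)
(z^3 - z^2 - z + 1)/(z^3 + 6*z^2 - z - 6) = (z - 1)/(z + 6)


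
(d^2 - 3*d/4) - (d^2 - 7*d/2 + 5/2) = 11*d/4 - 5/2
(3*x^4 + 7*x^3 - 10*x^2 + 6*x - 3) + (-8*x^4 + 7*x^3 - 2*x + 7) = -5*x^4 + 14*x^3 - 10*x^2 + 4*x + 4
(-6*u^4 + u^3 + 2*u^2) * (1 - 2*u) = 12*u^5 - 8*u^4 - 3*u^3 + 2*u^2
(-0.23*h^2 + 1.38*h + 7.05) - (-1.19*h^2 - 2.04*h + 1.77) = 0.96*h^2 + 3.42*h + 5.28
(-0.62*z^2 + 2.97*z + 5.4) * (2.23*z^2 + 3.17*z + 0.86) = -1.3826*z^4 + 4.6577*z^3 + 20.9237*z^2 + 19.6722*z + 4.644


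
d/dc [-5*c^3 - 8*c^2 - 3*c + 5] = -15*c^2 - 16*c - 3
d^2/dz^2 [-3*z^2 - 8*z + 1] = -6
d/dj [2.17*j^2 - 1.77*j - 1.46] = 4.34*j - 1.77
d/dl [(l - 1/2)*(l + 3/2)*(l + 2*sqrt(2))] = 3*l^2 + 2*l + 4*sqrt(2)*l - 3/4 + 2*sqrt(2)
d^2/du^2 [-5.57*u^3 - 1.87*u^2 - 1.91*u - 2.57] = -33.42*u - 3.74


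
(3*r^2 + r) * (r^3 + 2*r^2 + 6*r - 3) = 3*r^5 + 7*r^4 + 20*r^3 - 3*r^2 - 3*r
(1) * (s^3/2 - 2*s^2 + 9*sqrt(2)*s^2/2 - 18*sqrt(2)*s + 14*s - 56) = s^3/2 - 2*s^2 + 9*sqrt(2)*s^2/2 - 18*sqrt(2)*s + 14*s - 56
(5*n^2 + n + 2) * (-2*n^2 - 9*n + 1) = -10*n^4 - 47*n^3 - 8*n^2 - 17*n + 2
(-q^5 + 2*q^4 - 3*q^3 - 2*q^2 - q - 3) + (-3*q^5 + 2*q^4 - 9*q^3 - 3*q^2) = -4*q^5 + 4*q^4 - 12*q^3 - 5*q^2 - q - 3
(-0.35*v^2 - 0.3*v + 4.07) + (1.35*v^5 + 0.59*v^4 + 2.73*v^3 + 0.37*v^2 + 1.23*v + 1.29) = 1.35*v^5 + 0.59*v^4 + 2.73*v^3 + 0.02*v^2 + 0.93*v + 5.36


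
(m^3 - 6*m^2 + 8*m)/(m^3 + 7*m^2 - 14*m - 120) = m*(m - 2)/(m^2 + 11*m + 30)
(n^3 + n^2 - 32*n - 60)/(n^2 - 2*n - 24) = (n^2 + 7*n + 10)/(n + 4)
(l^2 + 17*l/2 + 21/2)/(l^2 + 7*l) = (l + 3/2)/l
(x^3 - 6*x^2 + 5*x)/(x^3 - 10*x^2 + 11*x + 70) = x*(x - 1)/(x^2 - 5*x - 14)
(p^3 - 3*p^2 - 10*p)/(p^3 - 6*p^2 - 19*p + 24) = p*(p^2 - 3*p - 10)/(p^3 - 6*p^2 - 19*p + 24)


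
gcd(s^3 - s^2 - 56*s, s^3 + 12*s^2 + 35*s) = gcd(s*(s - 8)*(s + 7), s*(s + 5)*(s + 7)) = s^2 + 7*s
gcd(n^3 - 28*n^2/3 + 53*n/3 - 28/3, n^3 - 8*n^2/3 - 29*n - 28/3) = n - 7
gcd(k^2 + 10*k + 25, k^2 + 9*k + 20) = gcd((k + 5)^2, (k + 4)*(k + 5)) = k + 5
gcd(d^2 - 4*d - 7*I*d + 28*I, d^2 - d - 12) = d - 4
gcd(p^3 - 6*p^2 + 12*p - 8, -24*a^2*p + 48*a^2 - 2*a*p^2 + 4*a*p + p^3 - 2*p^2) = p - 2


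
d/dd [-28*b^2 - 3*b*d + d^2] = -3*b + 2*d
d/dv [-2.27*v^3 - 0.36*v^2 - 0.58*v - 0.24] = -6.81*v^2 - 0.72*v - 0.58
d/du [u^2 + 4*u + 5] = 2*u + 4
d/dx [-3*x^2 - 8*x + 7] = -6*x - 8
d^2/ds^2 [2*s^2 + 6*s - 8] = 4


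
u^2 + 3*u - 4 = (u - 1)*(u + 4)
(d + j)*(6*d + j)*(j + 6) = 6*d^2*j + 36*d^2 + 7*d*j^2 + 42*d*j + j^3 + 6*j^2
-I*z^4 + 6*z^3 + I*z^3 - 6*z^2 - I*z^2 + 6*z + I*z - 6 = (z - I)*(z + I)*(z + 6*I)*(-I*z + I)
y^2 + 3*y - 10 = (y - 2)*(y + 5)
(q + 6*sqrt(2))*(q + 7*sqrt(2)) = q^2 + 13*sqrt(2)*q + 84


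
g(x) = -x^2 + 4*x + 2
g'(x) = 4 - 2*x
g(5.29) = -4.82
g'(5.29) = -6.58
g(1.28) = 5.48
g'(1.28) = 1.44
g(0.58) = 3.98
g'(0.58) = 2.84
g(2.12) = 5.99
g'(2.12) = -0.24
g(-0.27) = 0.85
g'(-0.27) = 4.54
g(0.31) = 3.14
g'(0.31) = 3.38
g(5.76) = -8.14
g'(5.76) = -7.52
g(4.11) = 1.55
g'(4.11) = -4.22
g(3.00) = 5.00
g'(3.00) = -2.00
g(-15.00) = -283.00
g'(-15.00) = 34.00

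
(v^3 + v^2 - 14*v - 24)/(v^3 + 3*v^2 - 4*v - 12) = (v - 4)/(v - 2)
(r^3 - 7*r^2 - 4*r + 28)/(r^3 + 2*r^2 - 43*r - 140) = (r^2 - 4)/(r^2 + 9*r + 20)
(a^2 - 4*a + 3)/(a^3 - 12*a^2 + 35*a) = (a^2 - 4*a + 3)/(a*(a^2 - 12*a + 35))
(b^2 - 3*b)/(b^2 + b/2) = 2*(b - 3)/(2*b + 1)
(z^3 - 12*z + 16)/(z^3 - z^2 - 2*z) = (z^2 + 2*z - 8)/(z*(z + 1))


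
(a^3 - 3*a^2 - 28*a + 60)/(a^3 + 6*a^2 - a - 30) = (a - 6)/(a + 3)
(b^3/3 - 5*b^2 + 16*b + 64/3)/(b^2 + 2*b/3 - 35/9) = 3*(b^3 - 15*b^2 + 48*b + 64)/(9*b^2 + 6*b - 35)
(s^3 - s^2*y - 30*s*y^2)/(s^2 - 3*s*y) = (s^2 - s*y - 30*y^2)/(s - 3*y)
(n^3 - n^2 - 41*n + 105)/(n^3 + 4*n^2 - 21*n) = (n - 5)/n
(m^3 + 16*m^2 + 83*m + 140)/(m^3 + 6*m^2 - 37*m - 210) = (m + 4)/(m - 6)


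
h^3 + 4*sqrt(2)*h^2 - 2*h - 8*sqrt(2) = (h - sqrt(2))*(h + sqrt(2))*(h + 4*sqrt(2))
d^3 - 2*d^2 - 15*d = d*(d - 5)*(d + 3)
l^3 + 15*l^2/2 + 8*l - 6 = (l - 1/2)*(l + 2)*(l + 6)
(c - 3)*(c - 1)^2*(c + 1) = c^4 - 4*c^3 + 2*c^2 + 4*c - 3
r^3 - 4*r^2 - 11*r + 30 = (r - 5)*(r - 2)*(r + 3)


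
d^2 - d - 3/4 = (d - 3/2)*(d + 1/2)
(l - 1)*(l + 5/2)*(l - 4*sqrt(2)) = l^3 - 4*sqrt(2)*l^2 + 3*l^2/2 - 6*sqrt(2)*l - 5*l/2 + 10*sqrt(2)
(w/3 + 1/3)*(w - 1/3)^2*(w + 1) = w^4/3 + 4*w^3/9 - 2*w^2/27 - 4*w/27 + 1/27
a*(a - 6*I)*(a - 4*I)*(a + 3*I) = a^4 - 7*I*a^3 + 6*a^2 - 72*I*a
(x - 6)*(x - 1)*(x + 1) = x^3 - 6*x^2 - x + 6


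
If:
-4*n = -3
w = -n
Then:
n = 3/4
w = -3/4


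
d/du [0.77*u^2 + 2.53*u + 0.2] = 1.54*u + 2.53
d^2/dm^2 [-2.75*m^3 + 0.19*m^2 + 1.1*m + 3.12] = 0.38 - 16.5*m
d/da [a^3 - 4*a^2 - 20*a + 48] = 3*a^2 - 8*a - 20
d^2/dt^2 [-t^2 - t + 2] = -2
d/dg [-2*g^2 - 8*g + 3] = -4*g - 8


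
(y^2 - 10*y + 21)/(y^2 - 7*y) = (y - 3)/y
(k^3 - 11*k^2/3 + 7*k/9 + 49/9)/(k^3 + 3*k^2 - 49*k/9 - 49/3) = (3*k^2 - 4*k - 7)/(3*k^2 + 16*k + 21)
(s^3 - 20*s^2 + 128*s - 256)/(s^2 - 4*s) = s - 16 + 64/s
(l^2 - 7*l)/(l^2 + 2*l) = (l - 7)/(l + 2)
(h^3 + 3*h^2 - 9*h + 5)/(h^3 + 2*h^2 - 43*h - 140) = (h^2 - 2*h + 1)/(h^2 - 3*h - 28)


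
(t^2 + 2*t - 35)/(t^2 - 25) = (t + 7)/(t + 5)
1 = 1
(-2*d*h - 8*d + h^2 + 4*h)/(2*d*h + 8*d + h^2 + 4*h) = (-2*d + h)/(2*d + h)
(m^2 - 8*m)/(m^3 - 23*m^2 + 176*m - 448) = m/(m^2 - 15*m + 56)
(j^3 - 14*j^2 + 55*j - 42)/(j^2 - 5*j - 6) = (j^2 - 8*j + 7)/(j + 1)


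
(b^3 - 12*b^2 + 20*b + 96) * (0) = 0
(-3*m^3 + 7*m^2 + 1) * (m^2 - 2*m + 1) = -3*m^5 + 13*m^4 - 17*m^3 + 8*m^2 - 2*m + 1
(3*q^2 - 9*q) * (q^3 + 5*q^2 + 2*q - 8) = 3*q^5 + 6*q^4 - 39*q^3 - 42*q^2 + 72*q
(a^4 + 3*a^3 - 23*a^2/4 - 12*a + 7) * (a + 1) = a^5 + 4*a^4 - 11*a^3/4 - 71*a^2/4 - 5*a + 7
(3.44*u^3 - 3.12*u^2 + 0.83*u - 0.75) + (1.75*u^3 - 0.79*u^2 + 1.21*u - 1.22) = 5.19*u^3 - 3.91*u^2 + 2.04*u - 1.97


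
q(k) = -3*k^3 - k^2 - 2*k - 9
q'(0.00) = -2.00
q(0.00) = -9.00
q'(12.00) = -1322.00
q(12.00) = -5361.00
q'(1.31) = -20.06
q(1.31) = -20.08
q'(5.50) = -285.25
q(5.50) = -549.38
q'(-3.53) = -107.09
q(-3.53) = 117.56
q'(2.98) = -87.88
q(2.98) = -103.23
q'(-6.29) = -345.50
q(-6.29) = 710.59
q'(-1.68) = -24.04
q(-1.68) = 5.76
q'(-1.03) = -9.49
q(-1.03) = -4.72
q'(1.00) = -13.00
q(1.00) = -15.00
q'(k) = -9*k^2 - 2*k - 2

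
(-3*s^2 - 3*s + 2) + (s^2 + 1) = -2*s^2 - 3*s + 3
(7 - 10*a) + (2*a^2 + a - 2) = 2*a^2 - 9*a + 5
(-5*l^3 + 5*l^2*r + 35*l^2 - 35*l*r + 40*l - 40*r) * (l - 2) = -5*l^4 + 5*l^3*r + 45*l^3 - 45*l^2*r - 30*l^2 + 30*l*r - 80*l + 80*r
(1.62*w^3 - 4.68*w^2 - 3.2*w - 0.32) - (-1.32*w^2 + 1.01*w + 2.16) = 1.62*w^3 - 3.36*w^2 - 4.21*w - 2.48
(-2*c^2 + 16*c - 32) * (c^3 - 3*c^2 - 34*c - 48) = -2*c^5 + 22*c^4 - 12*c^3 - 352*c^2 + 320*c + 1536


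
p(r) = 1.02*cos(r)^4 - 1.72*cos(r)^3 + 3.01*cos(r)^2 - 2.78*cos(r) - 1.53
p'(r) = -4.08*sin(r)*cos(r)^3 + 5.16*sin(r)*cos(r)^2 - 6.02*sin(r)*cos(r) + 2.78*sin(r)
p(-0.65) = -2.29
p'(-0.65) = 0.48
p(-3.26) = 6.87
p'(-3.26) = 2.11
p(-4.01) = 2.16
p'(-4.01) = 7.57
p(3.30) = 6.78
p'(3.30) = -2.79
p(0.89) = -2.36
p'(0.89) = 0.01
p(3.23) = 6.93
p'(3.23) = -1.58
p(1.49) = -1.74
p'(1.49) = 2.32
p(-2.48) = 3.78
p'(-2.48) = -7.83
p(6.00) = -2.08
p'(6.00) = 0.52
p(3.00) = 6.82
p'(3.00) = 2.51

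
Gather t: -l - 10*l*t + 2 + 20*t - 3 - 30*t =-l + t*(-10*l - 10) - 1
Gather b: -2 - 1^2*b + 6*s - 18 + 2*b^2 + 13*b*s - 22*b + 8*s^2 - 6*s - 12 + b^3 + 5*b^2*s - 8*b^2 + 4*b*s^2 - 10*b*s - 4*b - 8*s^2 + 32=b^3 + b^2*(5*s - 6) + b*(4*s^2 + 3*s - 27)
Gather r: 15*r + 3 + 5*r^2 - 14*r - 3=5*r^2 + r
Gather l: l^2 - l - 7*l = l^2 - 8*l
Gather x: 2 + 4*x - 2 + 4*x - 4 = 8*x - 4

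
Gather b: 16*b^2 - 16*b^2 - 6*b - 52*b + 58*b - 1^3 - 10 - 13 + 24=0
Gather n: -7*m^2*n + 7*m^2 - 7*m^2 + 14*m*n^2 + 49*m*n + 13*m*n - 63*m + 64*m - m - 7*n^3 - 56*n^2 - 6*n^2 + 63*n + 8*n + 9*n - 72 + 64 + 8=-7*n^3 + n^2*(14*m - 62) + n*(-7*m^2 + 62*m + 80)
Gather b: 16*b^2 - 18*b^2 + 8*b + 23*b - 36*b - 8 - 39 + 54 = -2*b^2 - 5*b + 7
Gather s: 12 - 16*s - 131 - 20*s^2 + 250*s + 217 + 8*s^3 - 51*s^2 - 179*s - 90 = 8*s^3 - 71*s^2 + 55*s + 8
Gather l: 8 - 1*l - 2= 6 - l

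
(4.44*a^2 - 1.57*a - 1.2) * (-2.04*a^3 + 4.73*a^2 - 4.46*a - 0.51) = -9.0576*a^5 + 24.204*a^4 - 24.7805*a^3 - 0.9382*a^2 + 6.1527*a + 0.612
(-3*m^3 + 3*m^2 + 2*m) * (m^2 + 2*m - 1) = -3*m^5 - 3*m^4 + 11*m^3 + m^2 - 2*m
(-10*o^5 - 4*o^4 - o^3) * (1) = -10*o^5 - 4*o^4 - o^3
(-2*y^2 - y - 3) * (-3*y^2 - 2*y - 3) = 6*y^4 + 7*y^3 + 17*y^2 + 9*y + 9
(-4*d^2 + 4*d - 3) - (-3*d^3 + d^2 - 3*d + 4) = 3*d^3 - 5*d^2 + 7*d - 7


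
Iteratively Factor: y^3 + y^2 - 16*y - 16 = (y + 1)*(y^2 - 16) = (y + 1)*(y + 4)*(y - 4)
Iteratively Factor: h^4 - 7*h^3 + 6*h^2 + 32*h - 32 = (h + 2)*(h^3 - 9*h^2 + 24*h - 16) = (h - 1)*(h + 2)*(h^2 - 8*h + 16) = (h - 4)*(h - 1)*(h + 2)*(h - 4)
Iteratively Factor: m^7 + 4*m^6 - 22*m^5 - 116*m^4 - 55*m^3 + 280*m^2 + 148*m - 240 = (m - 1)*(m^6 + 5*m^5 - 17*m^4 - 133*m^3 - 188*m^2 + 92*m + 240) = (m - 1)*(m + 4)*(m^5 + m^4 - 21*m^3 - 49*m^2 + 8*m + 60) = (m - 1)^2*(m + 4)*(m^4 + 2*m^3 - 19*m^2 - 68*m - 60) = (m - 1)^2*(m + 3)*(m + 4)*(m^3 - m^2 - 16*m - 20) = (m - 1)^2*(m + 2)*(m + 3)*(m + 4)*(m^2 - 3*m - 10) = (m - 5)*(m - 1)^2*(m + 2)*(m + 3)*(m + 4)*(m + 2)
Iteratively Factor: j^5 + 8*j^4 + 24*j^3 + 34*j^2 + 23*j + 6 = (j + 1)*(j^4 + 7*j^3 + 17*j^2 + 17*j + 6) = (j + 1)*(j + 3)*(j^3 + 4*j^2 + 5*j + 2) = (j + 1)*(j + 2)*(j + 3)*(j^2 + 2*j + 1) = (j + 1)^2*(j + 2)*(j + 3)*(j + 1)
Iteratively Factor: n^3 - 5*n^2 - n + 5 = (n + 1)*(n^2 - 6*n + 5) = (n - 5)*(n + 1)*(n - 1)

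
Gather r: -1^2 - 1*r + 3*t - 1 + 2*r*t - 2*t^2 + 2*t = r*(2*t - 1) - 2*t^2 + 5*t - 2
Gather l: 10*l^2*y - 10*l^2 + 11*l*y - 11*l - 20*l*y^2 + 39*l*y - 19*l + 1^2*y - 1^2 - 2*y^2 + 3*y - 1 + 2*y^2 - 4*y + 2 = l^2*(10*y - 10) + l*(-20*y^2 + 50*y - 30)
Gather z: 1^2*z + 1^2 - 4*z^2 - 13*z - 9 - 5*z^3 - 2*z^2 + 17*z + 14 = -5*z^3 - 6*z^2 + 5*z + 6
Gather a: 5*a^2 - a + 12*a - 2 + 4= 5*a^2 + 11*a + 2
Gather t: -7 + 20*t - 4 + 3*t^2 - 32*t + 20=3*t^2 - 12*t + 9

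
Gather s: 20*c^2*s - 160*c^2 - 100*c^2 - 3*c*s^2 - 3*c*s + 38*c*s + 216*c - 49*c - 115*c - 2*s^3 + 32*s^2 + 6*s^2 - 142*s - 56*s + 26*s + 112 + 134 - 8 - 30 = -260*c^2 + 52*c - 2*s^3 + s^2*(38 - 3*c) + s*(20*c^2 + 35*c - 172) + 208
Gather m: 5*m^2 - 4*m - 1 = 5*m^2 - 4*m - 1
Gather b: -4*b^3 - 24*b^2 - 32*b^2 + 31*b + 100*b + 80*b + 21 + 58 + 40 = -4*b^3 - 56*b^2 + 211*b + 119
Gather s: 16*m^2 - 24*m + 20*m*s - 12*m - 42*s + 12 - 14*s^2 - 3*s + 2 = 16*m^2 - 36*m - 14*s^2 + s*(20*m - 45) + 14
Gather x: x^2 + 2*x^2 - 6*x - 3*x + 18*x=3*x^2 + 9*x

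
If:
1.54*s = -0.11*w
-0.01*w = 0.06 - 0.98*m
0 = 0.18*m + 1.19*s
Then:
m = 0.06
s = -0.01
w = 0.13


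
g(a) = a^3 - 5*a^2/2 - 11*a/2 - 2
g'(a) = 3*a^2 - 5*a - 11/2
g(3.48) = -9.27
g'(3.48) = 13.43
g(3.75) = -5.05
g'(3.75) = 17.94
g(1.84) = -14.35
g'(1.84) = -4.54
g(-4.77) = -141.18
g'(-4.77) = 86.61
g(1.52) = -12.62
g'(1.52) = -6.17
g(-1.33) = -1.46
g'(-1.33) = 6.46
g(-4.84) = -147.32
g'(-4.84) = 88.98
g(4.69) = 20.38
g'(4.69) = 37.04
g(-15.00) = -3857.00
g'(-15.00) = 744.50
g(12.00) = 1300.00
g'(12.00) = 366.50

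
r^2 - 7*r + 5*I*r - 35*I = (r - 7)*(r + 5*I)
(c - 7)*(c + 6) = c^2 - c - 42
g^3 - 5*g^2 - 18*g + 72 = (g - 6)*(g - 3)*(g + 4)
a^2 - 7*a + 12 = (a - 4)*(a - 3)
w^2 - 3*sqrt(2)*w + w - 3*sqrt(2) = (w + 1)*(w - 3*sqrt(2))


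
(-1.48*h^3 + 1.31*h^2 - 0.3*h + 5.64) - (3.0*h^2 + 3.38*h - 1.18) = -1.48*h^3 - 1.69*h^2 - 3.68*h + 6.82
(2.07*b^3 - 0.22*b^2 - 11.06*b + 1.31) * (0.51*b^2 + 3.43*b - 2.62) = 1.0557*b^5 + 6.9879*b^4 - 11.8186*b^3 - 36.6913*b^2 + 33.4705*b - 3.4322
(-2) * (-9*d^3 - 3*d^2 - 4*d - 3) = 18*d^3 + 6*d^2 + 8*d + 6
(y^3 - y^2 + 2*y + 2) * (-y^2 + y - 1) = -y^5 + 2*y^4 - 4*y^3 + y^2 - 2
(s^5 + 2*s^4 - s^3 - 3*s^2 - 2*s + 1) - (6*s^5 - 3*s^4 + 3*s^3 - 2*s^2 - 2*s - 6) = -5*s^5 + 5*s^4 - 4*s^3 - s^2 + 7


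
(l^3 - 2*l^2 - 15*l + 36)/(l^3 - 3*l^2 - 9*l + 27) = (l + 4)/(l + 3)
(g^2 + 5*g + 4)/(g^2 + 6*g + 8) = (g + 1)/(g + 2)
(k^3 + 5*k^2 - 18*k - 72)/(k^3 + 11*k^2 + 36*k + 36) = (k - 4)/(k + 2)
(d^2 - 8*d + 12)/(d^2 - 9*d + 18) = (d - 2)/(d - 3)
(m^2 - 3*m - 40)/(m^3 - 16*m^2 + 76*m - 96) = (m + 5)/(m^2 - 8*m + 12)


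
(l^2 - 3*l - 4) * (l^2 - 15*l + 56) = l^4 - 18*l^3 + 97*l^2 - 108*l - 224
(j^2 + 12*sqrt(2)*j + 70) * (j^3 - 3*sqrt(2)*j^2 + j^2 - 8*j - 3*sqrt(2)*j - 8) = j^5 + j^4 + 9*sqrt(2)*j^4 - 10*j^3 + 9*sqrt(2)*j^3 - 306*sqrt(2)*j^2 - 10*j^2 - 560*j - 306*sqrt(2)*j - 560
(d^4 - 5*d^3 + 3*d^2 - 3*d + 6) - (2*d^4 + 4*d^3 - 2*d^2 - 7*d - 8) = -d^4 - 9*d^3 + 5*d^2 + 4*d + 14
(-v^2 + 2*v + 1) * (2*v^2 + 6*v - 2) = -2*v^4 - 2*v^3 + 16*v^2 + 2*v - 2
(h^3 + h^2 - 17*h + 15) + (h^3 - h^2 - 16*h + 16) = 2*h^3 - 33*h + 31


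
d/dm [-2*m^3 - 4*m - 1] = -6*m^2 - 4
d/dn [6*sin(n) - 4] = 6*cos(n)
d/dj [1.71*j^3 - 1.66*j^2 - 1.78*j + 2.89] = 5.13*j^2 - 3.32*j - 1.78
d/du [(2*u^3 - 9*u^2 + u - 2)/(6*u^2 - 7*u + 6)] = (12*u^4 - 28*u^3 + 93*u^2 - 84*u - 8)/(36*u^4 - 84*u^3 + 121*u^2 - 84*u + 36)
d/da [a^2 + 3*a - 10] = 2*a + 3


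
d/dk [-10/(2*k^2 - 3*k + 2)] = 10*(4*k - 3)/(2*k^2 - 3*k + 2)^2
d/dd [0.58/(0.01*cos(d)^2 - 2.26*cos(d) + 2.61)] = (0.0116*cos(d) - 1.3108)*sin(d)/(0.01*cos(d)^2 - 2.26*cos(d) + 2.61)^2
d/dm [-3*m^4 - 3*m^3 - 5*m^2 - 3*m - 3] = -12*m^3 - 9*m^2 - 10*m - 3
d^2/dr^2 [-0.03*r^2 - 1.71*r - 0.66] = -0.0600000000000000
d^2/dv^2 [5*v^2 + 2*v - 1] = 10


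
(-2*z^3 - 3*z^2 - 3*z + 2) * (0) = 0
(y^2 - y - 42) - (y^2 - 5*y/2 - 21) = 3*y/2 - 21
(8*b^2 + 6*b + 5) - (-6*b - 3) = 8*b^2 + 12*b + 8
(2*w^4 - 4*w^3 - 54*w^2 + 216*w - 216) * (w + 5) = 2*w^5 + 6*w^4 - 74*w^3 - 54*w^2 + 864*w - 1080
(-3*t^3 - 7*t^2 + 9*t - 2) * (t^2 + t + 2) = -3*t^5 - 10*t^4 - 4*t^3 - 7*t^2 + 16*t - 4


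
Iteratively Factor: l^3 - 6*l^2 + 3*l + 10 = (l - 5)*(l^2 - l - 2) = (l - 5)*(l - 2)*(l + 1)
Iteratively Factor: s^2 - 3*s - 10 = (s + 2)*(s - 5)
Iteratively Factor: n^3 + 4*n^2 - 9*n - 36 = (n + 4)*(n^2 - 9) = (n - 3)*(n + 4)*(n + 3)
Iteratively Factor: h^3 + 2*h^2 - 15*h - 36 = (h + 3)*(h^2 - h - 12) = (h - 4)*(h + 3)*(h + 3)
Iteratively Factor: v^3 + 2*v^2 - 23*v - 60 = (v - 5)*(v^2 + 7*v + 12) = (v - 5)*(v + 4)*(v + 3)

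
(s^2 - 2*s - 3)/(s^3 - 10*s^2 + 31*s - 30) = (s + 1)/(s^2 - 7*s + 10)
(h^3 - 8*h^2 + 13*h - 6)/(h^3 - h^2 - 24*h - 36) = (h^2 - 2*h + 1)/(h^2 + 5*h + 6)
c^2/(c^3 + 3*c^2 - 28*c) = c/(c^2 + 3*c - 28)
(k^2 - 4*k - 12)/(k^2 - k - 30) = (k + 2)/(k + 5)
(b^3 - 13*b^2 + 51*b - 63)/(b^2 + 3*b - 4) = (b^3 - 13*b^2 + 51*b - 63)/(b^2 + 3*b - 4)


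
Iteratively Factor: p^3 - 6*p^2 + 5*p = (p - 1)*(p^2 - 5*p) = p*(p - 1)*(p - 5)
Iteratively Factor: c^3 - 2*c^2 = (c)*(c^2 - 2*c) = c*(c - 2)*(c)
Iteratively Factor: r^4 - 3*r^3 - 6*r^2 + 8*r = (r + 2)*(r^3 - 5*r^2 + 4*r) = (r - 4)*(r + 2)*(r^2 - r) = (r - 4)*(r - 1)*(r + 2)*(r)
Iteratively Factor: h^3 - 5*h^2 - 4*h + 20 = (h + 2)*(h^2 - 7*h + 10) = (h - 2)*(h + 2)*(h - 5)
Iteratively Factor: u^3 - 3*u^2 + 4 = (u + 1)*(u^2 - 4*u + 4) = (u - 2)*(u + 1)*(u - 2)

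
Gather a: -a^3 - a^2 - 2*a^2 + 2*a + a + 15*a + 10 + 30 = -a^3 - 3*a^2 + 18*a + 40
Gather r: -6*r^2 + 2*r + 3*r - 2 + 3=-6*r^2 + 5*r + 1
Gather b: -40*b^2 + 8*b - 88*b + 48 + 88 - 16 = -40*b^2 - 80*b + 120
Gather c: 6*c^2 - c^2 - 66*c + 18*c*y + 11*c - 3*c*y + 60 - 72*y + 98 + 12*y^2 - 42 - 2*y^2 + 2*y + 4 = 5*c^2 + c*(15*y - 55) + 10*y^2 - 70*y + 120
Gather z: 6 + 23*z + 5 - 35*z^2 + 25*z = -35*z^2 + 48*z + 11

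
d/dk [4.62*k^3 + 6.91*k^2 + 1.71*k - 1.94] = 13.86*k^2 + 13.82*k + 1.71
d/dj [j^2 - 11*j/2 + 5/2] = 2*j - 11/2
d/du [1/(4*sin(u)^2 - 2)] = -2*sin(2*u)/(cos(4*u) + 1)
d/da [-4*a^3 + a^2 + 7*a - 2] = -12*a^2 + 2*a + 7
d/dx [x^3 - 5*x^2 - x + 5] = 3*x^2 - 10*x - 1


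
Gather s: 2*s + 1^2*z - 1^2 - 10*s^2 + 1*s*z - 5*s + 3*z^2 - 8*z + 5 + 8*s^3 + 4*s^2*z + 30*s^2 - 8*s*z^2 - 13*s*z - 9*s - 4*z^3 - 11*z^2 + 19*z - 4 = 8*s^3 + s^2*(4*z + 20) + s*(-8*z^2 - 12*z - 12) - 4*z^3 - 8*z^2 + 12*z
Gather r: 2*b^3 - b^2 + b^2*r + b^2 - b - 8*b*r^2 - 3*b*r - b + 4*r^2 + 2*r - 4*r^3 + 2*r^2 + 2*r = 2*b^3 - 2*b - 4*r^3 + r^2*(6 - 8*b) + r*(b^2 - 3*b + 4)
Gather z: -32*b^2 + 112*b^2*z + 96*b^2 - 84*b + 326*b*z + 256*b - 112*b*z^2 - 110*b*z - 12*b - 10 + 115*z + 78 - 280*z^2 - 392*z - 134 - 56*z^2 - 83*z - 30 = 64*b^2 + 160*b + z^2*(-112*b - 336) + z*(112*b^2 + 216*b - 360) - 96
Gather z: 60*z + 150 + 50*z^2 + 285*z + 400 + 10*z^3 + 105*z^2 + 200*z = 10*z^3 + 155*z^2 + 545*z + 550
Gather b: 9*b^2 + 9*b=9*b^2 + 9*b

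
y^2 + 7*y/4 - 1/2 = (y - 1/4)*(y + 2)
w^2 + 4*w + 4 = (w + 2)^2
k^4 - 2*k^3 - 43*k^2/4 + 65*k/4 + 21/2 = (k - 7/2)*(k - 2)*(k + 1/2)*(k + 3)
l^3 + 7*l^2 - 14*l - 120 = (l - 4)*(l + 5)*(l + 6)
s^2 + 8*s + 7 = (s + 1)*(s + 7)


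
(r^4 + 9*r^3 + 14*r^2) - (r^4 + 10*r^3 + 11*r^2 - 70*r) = -r^3 + 3*r^2 + 70*r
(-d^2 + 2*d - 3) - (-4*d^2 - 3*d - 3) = 3*d^2 + 5*d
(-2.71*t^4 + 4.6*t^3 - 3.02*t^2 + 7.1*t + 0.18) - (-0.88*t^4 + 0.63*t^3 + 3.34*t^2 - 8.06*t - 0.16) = -1.83*t^4 + 3.97*t^3 - 6.36*t^2 + 15.16*t + 0.34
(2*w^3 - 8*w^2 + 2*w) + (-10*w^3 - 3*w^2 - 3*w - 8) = -8*w^3 - 11*w^2 - w - 8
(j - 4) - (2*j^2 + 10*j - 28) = -2*j^2 - 9*j + 24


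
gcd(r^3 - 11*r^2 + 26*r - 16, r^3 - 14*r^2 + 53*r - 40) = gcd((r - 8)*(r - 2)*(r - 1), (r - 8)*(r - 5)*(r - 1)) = r^2 - 9*r + 8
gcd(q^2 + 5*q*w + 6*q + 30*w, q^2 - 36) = q + 6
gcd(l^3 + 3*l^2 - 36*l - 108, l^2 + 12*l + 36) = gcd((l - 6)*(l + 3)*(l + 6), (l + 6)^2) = l + 6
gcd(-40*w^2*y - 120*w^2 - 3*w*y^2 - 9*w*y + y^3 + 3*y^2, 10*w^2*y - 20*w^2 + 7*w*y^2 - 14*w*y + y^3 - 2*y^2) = 5*w + y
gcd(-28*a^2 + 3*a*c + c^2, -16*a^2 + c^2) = 4*a - c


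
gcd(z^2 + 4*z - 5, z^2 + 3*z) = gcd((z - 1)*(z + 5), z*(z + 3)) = 1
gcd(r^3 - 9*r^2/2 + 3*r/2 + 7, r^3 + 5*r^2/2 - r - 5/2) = r + 1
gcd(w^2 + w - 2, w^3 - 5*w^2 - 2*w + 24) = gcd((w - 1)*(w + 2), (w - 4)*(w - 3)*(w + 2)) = w + 2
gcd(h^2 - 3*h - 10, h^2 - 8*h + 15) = h - 5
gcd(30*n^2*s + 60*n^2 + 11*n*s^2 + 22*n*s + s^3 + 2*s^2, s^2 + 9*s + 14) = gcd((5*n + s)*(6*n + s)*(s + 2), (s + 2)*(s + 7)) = s + 2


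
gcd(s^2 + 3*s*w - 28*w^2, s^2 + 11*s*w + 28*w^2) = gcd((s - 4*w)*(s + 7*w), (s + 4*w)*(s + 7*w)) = s + 7*w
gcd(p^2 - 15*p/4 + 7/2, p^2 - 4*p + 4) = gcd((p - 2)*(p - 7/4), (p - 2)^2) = p - 2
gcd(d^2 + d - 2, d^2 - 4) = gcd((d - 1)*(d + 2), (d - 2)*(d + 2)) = d + 2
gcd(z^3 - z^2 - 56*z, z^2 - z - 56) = z^2 - z - 56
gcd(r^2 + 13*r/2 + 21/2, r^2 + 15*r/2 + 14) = r + 7/2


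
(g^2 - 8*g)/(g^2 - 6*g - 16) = g/(g + 2)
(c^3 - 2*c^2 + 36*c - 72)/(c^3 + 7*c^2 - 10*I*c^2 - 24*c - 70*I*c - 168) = (c^2 + c*(-2 + 6*I) - 12*I)/(c^2 + c*(7 - 4*I) - 28*I)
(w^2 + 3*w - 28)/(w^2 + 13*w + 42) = (w - 4)/(w + 6)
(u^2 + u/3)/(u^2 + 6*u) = (u + 1/3)/(u + 6)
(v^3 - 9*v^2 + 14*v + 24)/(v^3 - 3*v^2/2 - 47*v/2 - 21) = 2*(v - 4)/(2*v + 7)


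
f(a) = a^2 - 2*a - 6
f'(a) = 2*a - 2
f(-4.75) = 26.06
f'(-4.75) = -11.50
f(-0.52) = -4.69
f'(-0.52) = -3.04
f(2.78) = -3.83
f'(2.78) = 3.56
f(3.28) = -1.80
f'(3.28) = 4.56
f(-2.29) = 3.82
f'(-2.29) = -6.58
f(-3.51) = 13.34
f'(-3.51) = -9.02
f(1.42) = -6.82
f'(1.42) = 0.84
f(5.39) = 12.27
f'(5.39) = 8.78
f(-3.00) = 9.00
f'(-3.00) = -8.00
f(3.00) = -3.00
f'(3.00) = 4.00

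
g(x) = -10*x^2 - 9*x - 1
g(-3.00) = -64.00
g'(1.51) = -39.20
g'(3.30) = -75.00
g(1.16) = -24.90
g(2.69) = -97.57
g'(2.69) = -62.80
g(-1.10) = -3.20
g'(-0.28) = -3.40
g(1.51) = -37.39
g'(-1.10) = 13.00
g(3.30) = -139.60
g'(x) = -20*x - 9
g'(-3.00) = 51.00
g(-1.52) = -10.42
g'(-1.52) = 21.40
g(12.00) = -1549.00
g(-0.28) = 0.74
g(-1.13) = -3.60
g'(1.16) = -32.20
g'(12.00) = -249.00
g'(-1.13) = 13.60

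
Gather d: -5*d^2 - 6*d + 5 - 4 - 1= -5*d^2 - 6*d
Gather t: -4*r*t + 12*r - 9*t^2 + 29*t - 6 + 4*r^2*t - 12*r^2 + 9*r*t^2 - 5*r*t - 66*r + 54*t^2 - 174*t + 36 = -12*r^2 - 54*r + t^2*(9*r + 45) + t*(4*r^2 - 9*r - 145) + 30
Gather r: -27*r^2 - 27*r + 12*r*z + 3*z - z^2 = -27*r^2 + r*(12*z - 27) - z^2 + 3*z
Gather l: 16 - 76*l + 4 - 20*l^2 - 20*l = -20*l^2 - 96*l + 20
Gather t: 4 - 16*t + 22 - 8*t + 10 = 36 - 24*t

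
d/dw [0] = 0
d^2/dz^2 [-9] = 0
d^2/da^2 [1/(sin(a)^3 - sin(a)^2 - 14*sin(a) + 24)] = (-9*sin(a)^6 + 11*sin(a)^5 + 36*sin(a)^4 + 158*sin(a)^3 - 370*sin(a)^2 - 396*sin(a) + 440)/(sin(a)^3 - sin(a)^2 - 14*sin(a) + 24)^3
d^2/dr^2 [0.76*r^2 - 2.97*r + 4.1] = 1.52000000000000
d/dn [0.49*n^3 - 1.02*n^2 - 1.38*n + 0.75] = 1.47*n^2 - 2.04*n - 1.38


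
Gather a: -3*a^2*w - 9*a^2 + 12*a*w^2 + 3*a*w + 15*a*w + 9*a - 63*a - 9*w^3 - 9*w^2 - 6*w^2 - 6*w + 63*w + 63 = a^2*(-3*w - 9) + a*(12*w^2 + 18*w - 54) - 9*w^3 - 15*w^2 + 57*w + 63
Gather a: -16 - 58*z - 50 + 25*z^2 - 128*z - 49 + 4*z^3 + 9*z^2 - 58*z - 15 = 4*z^3 + 34*z^2 - 244*z - 130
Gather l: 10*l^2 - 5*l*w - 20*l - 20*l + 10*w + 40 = 10*l^2 + l*(-5*w - 40) + 10*w + 40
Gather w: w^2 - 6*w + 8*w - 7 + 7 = w^2 + 2*w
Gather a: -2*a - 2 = -2*a - 2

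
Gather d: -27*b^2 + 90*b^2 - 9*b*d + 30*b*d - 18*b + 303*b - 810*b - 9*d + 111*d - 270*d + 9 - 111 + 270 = 63*b^2 - 525*b + d*(21*b - 168) + 168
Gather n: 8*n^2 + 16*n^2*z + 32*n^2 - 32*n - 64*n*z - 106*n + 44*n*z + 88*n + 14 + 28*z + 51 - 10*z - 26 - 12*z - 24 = n^2*(16*z + 40) + n*(-20*z - 50) + 6*z + 15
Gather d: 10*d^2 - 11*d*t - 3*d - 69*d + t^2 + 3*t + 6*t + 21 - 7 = 10*d^2 + d*(-11*t - 72) + t^2 + 9*t + 14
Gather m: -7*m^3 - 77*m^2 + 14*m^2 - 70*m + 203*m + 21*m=-7*m^3 - 63*m^2 + 154*m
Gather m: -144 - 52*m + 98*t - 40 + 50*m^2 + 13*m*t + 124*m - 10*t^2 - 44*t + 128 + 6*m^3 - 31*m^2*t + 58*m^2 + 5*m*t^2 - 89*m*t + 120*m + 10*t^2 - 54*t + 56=6*m^3 + m^2*(108 - 31*t) + m*(5*t^2 - 76*t + 192)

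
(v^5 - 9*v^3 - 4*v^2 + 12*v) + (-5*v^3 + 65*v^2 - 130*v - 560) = v^5 - 14*v^3 + 61*v^2 - 118*v - 560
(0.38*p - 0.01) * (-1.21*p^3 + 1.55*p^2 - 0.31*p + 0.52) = -0.4598*p^4 + 0.6011*p^3 - 0.1333*p^2 + 0.2007*p - 0.0052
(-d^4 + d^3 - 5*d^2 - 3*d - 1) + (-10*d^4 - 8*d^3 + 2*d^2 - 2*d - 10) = -11*d^4 - 7*d^3 - 3*d^2 - 5*d - 11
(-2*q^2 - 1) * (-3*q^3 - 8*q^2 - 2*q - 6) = 6*q^5 + 16*q^4 + 7*q^3 + 20*q^2 + 2*q + 6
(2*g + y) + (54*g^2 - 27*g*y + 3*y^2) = 54*g^2 - 27*g*y + 2*g + 3*y^2 + y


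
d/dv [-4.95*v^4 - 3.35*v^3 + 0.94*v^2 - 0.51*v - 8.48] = -19.8*v^3 - 10.05*v^2 + 1.88*v - 0.51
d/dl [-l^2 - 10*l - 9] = -2*l - 10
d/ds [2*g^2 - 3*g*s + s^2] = -3*g + 2*s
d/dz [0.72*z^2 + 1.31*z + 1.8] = 1.44*z + 1.31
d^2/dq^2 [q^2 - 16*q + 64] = 2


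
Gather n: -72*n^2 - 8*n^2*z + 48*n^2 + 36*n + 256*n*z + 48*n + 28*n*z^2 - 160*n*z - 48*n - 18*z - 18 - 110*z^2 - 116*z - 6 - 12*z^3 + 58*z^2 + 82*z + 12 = n^2*(-8*z - 24) + n*(28*z^2 + 96*z + 36) - 12*z^3 - 52*z^2 - 52*z - 12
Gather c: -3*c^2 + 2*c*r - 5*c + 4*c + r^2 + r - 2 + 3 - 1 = -3*c^2 + c*(2*r - 1) + r^2 + r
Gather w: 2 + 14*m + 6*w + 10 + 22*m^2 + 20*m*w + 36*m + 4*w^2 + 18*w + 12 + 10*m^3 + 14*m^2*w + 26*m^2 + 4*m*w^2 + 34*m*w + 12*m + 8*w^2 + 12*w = 10*m^3 + 48*m^2 + 62*m + w^2*(4*m + 12) + w*(14*m^2 + 54*m + 36) + 24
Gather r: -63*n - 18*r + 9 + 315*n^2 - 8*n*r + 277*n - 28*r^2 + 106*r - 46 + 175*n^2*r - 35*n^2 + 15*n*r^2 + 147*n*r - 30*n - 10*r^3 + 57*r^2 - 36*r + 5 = 280*n^2 + 184*n - 10*r^3 + r^2*(15*n + 29) + r*(175*n^2 + 139*n + 52) - 32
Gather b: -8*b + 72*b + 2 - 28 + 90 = 64*b + 64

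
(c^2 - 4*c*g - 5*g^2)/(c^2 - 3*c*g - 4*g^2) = (c - 5*g)/(c - 4*g)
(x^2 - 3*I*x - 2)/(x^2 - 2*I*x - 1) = (x - 2*I)/(x - I)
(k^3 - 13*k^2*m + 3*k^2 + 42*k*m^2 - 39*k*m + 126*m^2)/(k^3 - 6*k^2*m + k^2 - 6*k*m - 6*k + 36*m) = (k - 7*m)/(k - 2)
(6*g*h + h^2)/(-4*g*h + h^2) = (-6*g - h)/(4*g - h)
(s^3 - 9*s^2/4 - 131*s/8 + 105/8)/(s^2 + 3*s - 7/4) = (4*s^2 - 23*s + 15)/(2*(2*s - 1))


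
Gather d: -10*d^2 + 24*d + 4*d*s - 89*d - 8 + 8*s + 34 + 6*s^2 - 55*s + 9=-10*d^2 + d*(4*s - 65) + 6*s^2 - 47*s + 35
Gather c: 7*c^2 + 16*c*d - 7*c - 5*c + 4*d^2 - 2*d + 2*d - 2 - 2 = 7*c^2 + c*(16*d - 12) + 4*d^2 - 4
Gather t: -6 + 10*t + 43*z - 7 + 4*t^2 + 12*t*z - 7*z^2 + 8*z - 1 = 4*t^2 + t*(12*z + 10) - 7*z^2 + 51*z - 14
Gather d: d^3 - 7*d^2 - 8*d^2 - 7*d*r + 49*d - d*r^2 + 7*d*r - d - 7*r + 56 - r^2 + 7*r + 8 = d^3 - 15*d^2 + d*(48 - r^2) - r^2 + 64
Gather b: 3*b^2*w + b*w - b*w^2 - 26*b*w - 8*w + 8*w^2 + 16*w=3*b^2*w + b*(-w^2 - 25*w) + 8*w^2 + 8*w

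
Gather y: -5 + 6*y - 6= 6*y - 11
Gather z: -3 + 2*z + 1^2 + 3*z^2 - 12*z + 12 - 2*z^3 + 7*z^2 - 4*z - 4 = -2*z^3 + 10*z^2 - 14*z + 6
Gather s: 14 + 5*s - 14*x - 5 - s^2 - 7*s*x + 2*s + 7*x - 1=-s^2 + s*(7 - 7*x) - 7*x + 8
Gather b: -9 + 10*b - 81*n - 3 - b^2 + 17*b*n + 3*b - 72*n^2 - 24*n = -b^2 + b*(17*n + 13) - 72*n^2 - 105*n - 12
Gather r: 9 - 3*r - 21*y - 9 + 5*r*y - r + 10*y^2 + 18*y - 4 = r*(5*y - 4) + 10*y^2 - 3*y - 4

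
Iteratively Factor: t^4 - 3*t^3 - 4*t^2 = (t)*(t^3 - 3*t^2 - 4*t) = t*(t + 1)*(t^2 - 4*t) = t^2*(t + 1)*(t - 4)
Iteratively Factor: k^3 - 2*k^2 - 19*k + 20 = (k + 4)*(k^2 - 6*k + 5) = (k - 5)*(k + 4)*(k - 1)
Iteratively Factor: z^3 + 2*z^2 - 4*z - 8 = (z - 2)*(z^2 + 4*z + 4) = (z - 2)*(z + 2)*(z + 2)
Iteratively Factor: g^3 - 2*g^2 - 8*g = (g)*(g^2 - 2*g - 8) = g*(g + 2)*(g - 4)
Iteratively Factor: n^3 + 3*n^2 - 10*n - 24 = (n + 2)*(n^2 + n - 12) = (n + 2)*(n + 4)*(n - 3)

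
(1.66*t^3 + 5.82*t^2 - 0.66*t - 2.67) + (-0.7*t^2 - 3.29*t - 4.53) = 1.66*t^3 + 5.12*t^2 - 3.95*t - 7.2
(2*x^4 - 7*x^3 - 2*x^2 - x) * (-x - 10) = -2*x^5 - 13*x^4 + 72*x^3 + 21*x^2 + 10*x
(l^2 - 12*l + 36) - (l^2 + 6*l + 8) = 28 - 18*l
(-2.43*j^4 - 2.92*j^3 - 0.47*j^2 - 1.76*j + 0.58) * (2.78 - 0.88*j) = 2.1384*j^5 - 4.1858*j^4 - 7.704*j^3 + 0.2422*j^2 - 5.4032*j + 1.6124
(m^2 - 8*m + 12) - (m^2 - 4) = 16 - 8*m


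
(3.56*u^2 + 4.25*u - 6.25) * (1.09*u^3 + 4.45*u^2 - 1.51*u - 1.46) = 3.8804*u^5 + 20.4745*u^4 + 6.7244*u^3 - 39.4276*u^2 + 3.2325*u + 9.125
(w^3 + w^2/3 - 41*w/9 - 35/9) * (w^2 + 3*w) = w^5 + 10*w^4/3 - 32*w^3/9 - 158*w^2/9 - 35*w/3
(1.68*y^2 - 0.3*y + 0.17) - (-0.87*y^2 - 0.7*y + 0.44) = 2.55*y^2 + 0.4*y - 0.27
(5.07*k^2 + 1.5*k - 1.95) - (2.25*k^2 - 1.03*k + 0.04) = 2.82*k^2 + 2.53*k - 1.99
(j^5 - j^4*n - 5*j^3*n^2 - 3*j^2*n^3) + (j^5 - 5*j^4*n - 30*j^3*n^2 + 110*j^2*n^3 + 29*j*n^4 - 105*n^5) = 2*j^5 - 6*j^4*n - 35*j^3*n^2 + 107*j^2*n^3 + 29*j*n^4 - 105*n^5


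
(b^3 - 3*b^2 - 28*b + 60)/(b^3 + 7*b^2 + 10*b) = (b^2 - 8*b + 12)/(b*(b + 2))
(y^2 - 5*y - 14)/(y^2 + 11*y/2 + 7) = 2*(y - 7)/(2*y + 7)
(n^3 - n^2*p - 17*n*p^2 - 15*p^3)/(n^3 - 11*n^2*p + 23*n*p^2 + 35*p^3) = (-n - 3*p)/(-n + 7*p)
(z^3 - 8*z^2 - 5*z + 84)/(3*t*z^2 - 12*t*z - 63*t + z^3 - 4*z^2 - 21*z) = (z - 4)/(3*t + z)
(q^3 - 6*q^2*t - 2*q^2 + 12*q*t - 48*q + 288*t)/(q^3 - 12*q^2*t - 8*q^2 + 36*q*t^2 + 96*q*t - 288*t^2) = (q + 6)/(q - 6*t)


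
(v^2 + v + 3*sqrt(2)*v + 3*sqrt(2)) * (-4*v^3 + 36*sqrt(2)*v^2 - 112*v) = -4*v^5 - 4*v^4 + 24*sqrt(2)*v^4 + 24*sqrt(2)*v^3 + 104*v^3 - 336*sqrt(2)*v^2 + 104*v^2 - 336*sqrt(2)*v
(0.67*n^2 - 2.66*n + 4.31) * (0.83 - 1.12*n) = -0.7504*n^3 + 3.5353*n^2 - 7.035*n + 3.5773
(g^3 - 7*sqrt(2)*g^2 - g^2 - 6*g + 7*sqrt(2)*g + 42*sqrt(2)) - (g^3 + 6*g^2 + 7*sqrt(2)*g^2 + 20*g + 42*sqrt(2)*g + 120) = -14*sqrt(2)*g^2 - 7*g^2 - 35*sqrt(2)*g - 26*g - 120 + 42*sqrt(2)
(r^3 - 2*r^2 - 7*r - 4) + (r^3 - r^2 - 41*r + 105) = 2*r^3 - 3*r^2 - 48*r + 101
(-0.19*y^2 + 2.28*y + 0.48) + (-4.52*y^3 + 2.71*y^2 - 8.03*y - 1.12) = -4.52*y^3 + 2.52*y^2 - 5.75*y - 0.64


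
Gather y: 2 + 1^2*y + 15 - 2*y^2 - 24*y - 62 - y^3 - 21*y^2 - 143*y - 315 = -y^3 - 23*y^2 - 166*y - 360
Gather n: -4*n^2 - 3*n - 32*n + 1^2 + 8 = -4*n^2 - 35*n + 9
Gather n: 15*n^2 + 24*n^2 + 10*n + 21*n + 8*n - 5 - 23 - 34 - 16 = 39*n^2 + 39*n - 78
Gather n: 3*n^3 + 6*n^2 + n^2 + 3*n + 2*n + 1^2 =3*n^3 + 7*n^2 + 5*n + 1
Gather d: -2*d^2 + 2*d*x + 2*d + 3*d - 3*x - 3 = -2*d^2 + d*(2*x + 5) - 3*x - 3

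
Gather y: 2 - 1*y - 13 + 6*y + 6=5*y - 5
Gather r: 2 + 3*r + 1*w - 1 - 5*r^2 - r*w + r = -5*r^2 + r*(4 - w) + w + 1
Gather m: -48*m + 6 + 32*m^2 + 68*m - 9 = 32*m^2 + 20*m - 3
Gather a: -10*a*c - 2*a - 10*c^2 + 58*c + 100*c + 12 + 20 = a*(-10*c - 2) - 10*c^2 + 158*c + 32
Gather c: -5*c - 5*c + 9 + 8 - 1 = 16 - 10*c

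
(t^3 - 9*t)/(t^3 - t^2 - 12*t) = (t - 3)/(t - 4)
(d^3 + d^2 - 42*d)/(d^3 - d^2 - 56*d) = (d - 6)/(d - 8)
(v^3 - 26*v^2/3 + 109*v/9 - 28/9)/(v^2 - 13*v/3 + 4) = (3*v^2 - 22*v + 7)/(3*(v - 3))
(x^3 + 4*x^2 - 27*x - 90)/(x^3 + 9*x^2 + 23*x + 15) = (x^2 + x - 30)/(x^2 + 6*x + 5)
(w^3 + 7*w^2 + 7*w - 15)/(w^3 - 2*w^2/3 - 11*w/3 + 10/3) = 3*(w^2 + 8*w + 15)/(3*w^2 + w - 10)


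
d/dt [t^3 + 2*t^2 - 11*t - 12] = 3*t^2 + 4*t - 11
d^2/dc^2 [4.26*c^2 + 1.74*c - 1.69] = 8.52000000000000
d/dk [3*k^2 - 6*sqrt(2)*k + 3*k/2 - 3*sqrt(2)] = 6*k - 6*sqrt(2) + 3/2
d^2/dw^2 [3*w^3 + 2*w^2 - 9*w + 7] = 18*w + 4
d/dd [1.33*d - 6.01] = 1.33000000000000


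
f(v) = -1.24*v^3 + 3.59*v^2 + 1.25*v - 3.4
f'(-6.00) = -175.75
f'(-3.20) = -59.82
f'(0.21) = 2.59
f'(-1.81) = -23.93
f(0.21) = -2.99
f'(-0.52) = -3.49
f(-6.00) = 386.18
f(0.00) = -3.40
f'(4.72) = -47.74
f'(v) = -3.72*v^2 + 7.18*v + 1.25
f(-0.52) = -2.90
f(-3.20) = 69.99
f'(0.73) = 4.51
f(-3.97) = 125.81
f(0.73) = -1.06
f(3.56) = -9.40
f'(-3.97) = -85.89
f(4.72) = -47.91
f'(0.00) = 1.25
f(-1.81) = 13.45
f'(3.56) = -20.33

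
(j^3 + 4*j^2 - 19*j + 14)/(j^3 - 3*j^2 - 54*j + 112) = (j - 1)/(j - 8)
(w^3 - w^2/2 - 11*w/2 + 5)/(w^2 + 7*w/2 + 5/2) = (w^2 - 3*w + 2)/(w + 1)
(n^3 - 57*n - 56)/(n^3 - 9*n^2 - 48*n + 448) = (n + 1)/(n - 8)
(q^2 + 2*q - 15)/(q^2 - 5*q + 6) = (q + 5)/(q - 2)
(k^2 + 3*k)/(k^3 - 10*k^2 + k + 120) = k/(k^2 - 13*k + 40)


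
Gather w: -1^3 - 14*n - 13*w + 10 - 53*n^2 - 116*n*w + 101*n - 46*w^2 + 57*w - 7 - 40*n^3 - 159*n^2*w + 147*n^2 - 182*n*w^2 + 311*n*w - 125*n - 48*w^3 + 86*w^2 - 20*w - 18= -40*n^3 + 94*n^2 - 38*n - 48*w^3 + w^2*(40 - 182*n) + w*(-159*n^2 + 195*n + 24) - 16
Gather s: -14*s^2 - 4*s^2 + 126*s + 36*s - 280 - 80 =-18*s^2 + 162*s - 360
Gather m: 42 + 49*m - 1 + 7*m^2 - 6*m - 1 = 7*m^2 + 43*m + 40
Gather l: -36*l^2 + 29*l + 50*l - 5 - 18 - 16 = -36*l^2 + 79*l - 39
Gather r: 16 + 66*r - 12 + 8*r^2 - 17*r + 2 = 8*r^2 + 49*r + 6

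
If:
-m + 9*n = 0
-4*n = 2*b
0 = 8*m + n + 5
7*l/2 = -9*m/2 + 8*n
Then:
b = 10/73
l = 325/511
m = -45/73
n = -5/73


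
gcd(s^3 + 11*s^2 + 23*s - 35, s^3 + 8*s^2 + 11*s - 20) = s^2 + 4*s - 5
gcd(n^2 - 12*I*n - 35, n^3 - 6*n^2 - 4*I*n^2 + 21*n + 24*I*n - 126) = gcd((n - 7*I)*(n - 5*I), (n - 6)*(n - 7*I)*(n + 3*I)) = n - 7*I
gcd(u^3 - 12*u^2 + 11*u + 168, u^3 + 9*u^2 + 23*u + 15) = u + 3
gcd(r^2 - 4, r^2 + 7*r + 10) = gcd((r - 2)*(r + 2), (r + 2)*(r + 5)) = r + 2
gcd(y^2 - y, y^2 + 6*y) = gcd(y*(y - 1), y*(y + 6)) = y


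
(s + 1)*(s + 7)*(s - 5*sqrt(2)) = s^3 - 5*sqrt(2)*s^2 + 8*s^2 - 40*sqrt(2)*s + 7*s - 35*sqrt(2)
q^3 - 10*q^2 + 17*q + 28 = (q - 7)*(q - 4)*(q + 1)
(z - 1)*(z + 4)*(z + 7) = z^3 + 10*z^2 + 17*z - 28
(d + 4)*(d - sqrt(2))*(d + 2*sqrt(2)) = d^3 + sqrt(2)*d^2 + 4*d^2 - 4*d + 4*sqrt(2)*d - 16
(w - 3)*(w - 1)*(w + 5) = w^3 + w^2 - 17*w + 15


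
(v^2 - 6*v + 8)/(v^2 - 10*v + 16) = (v - 4)/(v - 8)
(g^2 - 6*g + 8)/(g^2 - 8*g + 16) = (g - 2)/(g - 4)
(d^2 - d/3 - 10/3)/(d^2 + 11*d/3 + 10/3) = (d - 2)/(d + 2)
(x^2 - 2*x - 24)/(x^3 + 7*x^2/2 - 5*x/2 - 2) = 2*(x - 6)/(2*x^2 - x - 1)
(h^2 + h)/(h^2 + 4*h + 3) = h/(h + 3)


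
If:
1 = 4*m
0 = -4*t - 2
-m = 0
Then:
No Solution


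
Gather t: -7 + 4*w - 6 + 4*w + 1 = 8*w - 12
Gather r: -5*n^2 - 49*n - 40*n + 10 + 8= -5*n^2 - 89*n + 18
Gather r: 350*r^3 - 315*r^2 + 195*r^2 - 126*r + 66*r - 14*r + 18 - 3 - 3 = 350*r^3 - 120*r^2 - 74*r + 12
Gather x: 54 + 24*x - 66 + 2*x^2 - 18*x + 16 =2*x^2 + 6*x + 4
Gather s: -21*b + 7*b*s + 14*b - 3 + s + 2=-7*b + s*(7*b + 1) - 1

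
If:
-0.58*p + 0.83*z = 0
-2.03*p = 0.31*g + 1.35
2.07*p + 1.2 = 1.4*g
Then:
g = -0.10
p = -0.65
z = -0.45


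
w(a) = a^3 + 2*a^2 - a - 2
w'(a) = 3*a^2 + 4*a - 1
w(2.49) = 23.35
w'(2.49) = 27.56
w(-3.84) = -25.29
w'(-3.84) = 27.88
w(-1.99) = 0.03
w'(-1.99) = 2.92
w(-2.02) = -0.06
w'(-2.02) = 3.16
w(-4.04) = -31.26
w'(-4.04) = 31.80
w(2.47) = 22.80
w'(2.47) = 27.18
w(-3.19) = -10.92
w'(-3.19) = 16.77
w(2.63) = 27.40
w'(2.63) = 30.27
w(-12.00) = -1430.00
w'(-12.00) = 383.00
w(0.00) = -2.00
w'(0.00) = -1.00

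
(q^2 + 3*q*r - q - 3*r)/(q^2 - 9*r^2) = (q - 1)/(q - 3*r)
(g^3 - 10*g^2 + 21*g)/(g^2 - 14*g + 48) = g*(g^2 - 10*g + 21)/(g^2 - 14*g + 48)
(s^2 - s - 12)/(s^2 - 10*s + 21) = (s^2 - s - 12)/(s^2 - 10*s + 21)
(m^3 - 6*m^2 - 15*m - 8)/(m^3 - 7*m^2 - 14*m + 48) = (m^2 + 2*m + 1)/(m^2 + m - 6)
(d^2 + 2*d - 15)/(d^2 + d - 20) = (d - 3)/(d - 4)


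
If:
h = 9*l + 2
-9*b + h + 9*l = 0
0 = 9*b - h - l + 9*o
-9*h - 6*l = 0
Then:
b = -50/261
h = 4/29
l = -6/29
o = 16/87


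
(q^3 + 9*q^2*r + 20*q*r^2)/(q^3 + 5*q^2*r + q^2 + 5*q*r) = (q + 4*r)/(q + 1)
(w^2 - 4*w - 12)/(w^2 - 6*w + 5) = (w^2 - 4*w - 12)/(w^2 - 6*w + 5)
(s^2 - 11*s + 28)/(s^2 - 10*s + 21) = (s - 4)/(s - 3)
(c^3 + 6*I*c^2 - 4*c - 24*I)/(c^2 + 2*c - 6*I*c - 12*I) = (c^2 + c*(-2 + 6*I) - 12*I)/(c - 6*I)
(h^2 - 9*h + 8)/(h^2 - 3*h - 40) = (h - 1)/(h + 5)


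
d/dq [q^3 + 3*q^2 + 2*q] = 3*q^2 + 6*q + 2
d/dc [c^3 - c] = 3*c^2 - 1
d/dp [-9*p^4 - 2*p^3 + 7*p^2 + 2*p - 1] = -36*p^3 - 6*p^2 + 14*p + 2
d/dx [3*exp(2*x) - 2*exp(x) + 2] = (6*exp(x) - 2)*exp(x)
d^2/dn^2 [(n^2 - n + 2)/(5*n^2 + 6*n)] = 2*(-55*n^3 + 150*n^2 + 180*n + 72)/(n^3*(125*n^3 + 450*n^2 + 540*n + 216))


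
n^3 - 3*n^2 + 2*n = n*(n - 2)*(n - 1)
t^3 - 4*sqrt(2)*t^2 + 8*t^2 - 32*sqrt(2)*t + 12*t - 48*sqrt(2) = (t + 2)*(t + 6)*(t - 4*sqrt(2))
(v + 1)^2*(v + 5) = v^3 + 7*v^2 + 11*v + 5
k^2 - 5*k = k*(k - 5)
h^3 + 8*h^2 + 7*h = h*(h + 1)*(h + 7)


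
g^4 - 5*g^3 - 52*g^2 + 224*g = g*(g - 8)*(g - 4)*(g + 7)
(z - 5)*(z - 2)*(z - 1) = z^3 - 8*z^2 + 17*z - 10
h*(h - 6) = h^2 - 6*h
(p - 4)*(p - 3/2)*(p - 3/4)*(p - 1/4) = p^4 - 13*p^3/2 + 187*p^2/16 - 225*p/32 + 9/8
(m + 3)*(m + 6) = m^2 + 9*m + 18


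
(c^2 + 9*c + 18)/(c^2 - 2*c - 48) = (c + 3)/(c - 8)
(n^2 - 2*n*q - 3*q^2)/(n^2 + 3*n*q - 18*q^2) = (n + q)/(n + 6*q)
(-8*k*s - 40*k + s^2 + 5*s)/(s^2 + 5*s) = (-8*k + s)/s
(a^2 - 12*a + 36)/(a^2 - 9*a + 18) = (a - 6)/(a - 3)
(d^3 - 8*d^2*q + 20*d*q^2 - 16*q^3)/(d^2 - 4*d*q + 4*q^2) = d - 4*q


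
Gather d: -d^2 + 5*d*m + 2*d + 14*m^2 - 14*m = -d^2 + d*(5*m + 2) + 14*m^2 - 14*m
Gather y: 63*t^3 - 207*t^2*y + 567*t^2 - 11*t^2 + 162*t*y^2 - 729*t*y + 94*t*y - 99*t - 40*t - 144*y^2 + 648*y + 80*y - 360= 63*t^3 + 556*t^2 - 139*t + y^2*(162*t - 144) + y*(-207*t^2 - 635*t + 728) - 360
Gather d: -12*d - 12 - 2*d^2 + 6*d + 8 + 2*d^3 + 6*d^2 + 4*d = 2*d^3 + 4*d^2 - 2*d - 4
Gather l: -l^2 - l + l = -l^2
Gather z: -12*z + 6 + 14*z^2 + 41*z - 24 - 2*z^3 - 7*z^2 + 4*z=-2*z^3 + 7*z^2 + 33*z - 18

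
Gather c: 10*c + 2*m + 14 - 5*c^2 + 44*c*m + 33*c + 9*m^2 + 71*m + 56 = -5*c^2 + c*(44*m + 43) + 9*m^2 + 73*m + 70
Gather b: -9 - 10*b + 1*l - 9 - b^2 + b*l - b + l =-b^2 + b*(l - 11) + 2*l - 18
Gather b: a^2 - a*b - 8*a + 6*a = a^2 - a*b - 2*a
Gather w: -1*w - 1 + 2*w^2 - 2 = 2*w^2 - w - 3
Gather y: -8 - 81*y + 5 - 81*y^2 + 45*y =-81*y^2 - 36*y - 3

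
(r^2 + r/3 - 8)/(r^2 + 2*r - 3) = (r - 8/3)/(r - 1)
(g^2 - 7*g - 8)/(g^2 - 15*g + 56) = (g + 1)/(g - 7)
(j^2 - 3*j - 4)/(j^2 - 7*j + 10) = (j^2 - 3*j - 4)/(j^2 - 7*j + 10)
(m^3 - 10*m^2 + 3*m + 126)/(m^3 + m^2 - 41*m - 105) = (m - 6)/(m + 5)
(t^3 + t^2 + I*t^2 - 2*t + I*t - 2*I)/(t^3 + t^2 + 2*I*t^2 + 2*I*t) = (t^3 + t^2*(1 + I) + t*(-2 + I) - 2*I)/(t*(t^2 + t*(1 + 2*I) + 2*I))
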